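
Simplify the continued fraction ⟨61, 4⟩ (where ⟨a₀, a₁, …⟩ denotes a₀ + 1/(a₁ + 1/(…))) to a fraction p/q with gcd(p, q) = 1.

245/4

a_0 = 61: 61/1
a_1 = 4: 245/4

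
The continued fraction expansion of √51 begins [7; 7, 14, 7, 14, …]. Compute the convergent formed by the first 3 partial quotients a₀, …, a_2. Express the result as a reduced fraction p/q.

Work from the innermost term outward:
Start with 14.
7 + 1/(14/1) = 7 + 1/14 = 99/14
7 + 1/(99/14) = 7 + 14/99 = 707/99

707/99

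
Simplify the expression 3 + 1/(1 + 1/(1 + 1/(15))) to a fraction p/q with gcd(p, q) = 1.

109/31

Collapse the nested fraction from the inside out:
Start with 15.
1 + 1/(15/1) = 1 + 1/15 = 16/15
1 + 1/(16/15) = 1 + 15/16 = 31/16
3 + 1/(31/16) = 3 + 16/31 = 109/31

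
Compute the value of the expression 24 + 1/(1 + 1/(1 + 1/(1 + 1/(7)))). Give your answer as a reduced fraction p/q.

Start with 7.
1 + 1/(7/1) = 1 + 1/7 = 8/7
1 + 1/(8/7) = 1 + 7/8 = 15/8
1 + 1/(15/8) = 1 + 8/15 = 23/15
24 + 1/(23/15) = 24 + 15/23 = 567/23

567/23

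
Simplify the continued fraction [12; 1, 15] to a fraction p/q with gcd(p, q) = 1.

Work from the innermost term outward:
Start with 15.
1 + 1/(15/1) = 1 + 1/15 = 16/15
12 + 1/(16/15) = 12 + 15/16 = 207/16

207/16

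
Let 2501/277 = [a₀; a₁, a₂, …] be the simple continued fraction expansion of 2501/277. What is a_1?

34

Run the Euclidean algorithm, recording each quotient:
2501 = 9·277 + 8, so a_0 = 9
277 = 34·8 + 5, so a_1 = 34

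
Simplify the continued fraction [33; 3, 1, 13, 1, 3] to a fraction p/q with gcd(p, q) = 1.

a_0 = 33: 33/1
a_1 = 3: 100/3
a_2 = 1: 133/4
a_3 = 13: 1829/55
a_4 = 1: 1962/59
a_5 = 3: 7715/232

7715/232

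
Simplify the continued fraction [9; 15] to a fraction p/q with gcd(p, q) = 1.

a_0 = 9: 9/1
a_1 = 15: 136/15

136/15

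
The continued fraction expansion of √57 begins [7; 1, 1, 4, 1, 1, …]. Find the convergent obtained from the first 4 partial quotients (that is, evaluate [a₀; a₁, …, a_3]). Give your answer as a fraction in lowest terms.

68/9

Collapse the nested fraction from the inside out:
Start with 4.
1 + 1/(4/1) = 1 + 1/4 = 5/4
1 + 1/(5/4) = 1 + 4/5 = 9/5
7 + 1/(9/5) = 7 + 5/9 = 68/9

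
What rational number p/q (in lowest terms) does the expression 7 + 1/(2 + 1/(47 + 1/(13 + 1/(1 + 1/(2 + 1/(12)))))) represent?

360827/48144

Compute successive convergents:
a_0 = 7: 7/1
a_1 = 2: 15/2
a_2 = 47: 712/95
a_3 = 13: 9271/1237
a_4 = 1: 9983/1332
a_5 = 2: 29237/3901
a_6 = 12: 360827/48144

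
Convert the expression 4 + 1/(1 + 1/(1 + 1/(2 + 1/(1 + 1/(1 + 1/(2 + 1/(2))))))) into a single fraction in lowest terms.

Build up convergents one term at a time:
a_0 = 4: 4/1
a_1 = 1: 5/1
a_2 = 1: 9/2
a_3 = 2: 23/5
a_4 = 1: 32/7
a_5 = 1: 55/12
a_6 = 2: 142/31
a_7 = 2: 339/74

339/74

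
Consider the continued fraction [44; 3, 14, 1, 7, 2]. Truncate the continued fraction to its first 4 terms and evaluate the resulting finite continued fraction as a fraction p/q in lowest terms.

2039/46

Start with 1.
14 + 1/(1/1) = 14 + 1/1 = 15/1
3 + 1/(15/1) = 3 + 1/15 = 46/15
44 + 1/(46/15) = 44 + 15/46 = 2039/46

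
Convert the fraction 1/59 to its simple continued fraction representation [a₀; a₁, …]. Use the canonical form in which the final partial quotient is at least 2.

1 ÷ 59 → quotient 0, remainder 1
59 ÷ 1 → quotient 59, remainder 0

[0; 59]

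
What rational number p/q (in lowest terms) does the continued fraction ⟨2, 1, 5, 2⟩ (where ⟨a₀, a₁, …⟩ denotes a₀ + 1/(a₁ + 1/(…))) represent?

37/13

Work from the innermost term outward:
Start with 2.
5 + 1/(2/1) = 5 + 1/2 = 11/2
1 + 1/(11/2) = 1 + 2/11 = 13/11
2 + 1/(13/11) = 2 + 11/13 = 37/13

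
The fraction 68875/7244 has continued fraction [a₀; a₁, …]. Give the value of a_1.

1

Apply division with remainder until the remainder is 0:
⌊68875/7244⌋ = 9, remainder 3679
⌊7244/3679⌋ = 1, remainder 3565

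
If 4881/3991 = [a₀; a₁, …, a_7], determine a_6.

Apply division with remainder until the remainder is 0:
4881 = 1·3991 + 890, so a_0 = 1
3991 = 4·890 + 431, so a_1 = 4
890 = 2·431 + 28, so a_2 = 2
431 = 15·28 + 11, so a_3 = 15
28 = 2·11 + 6, so a_4 = 2
11 = 1·6 + 5, so a_5 = 1
6 = 1·5 + 1, so a_6 = 1

1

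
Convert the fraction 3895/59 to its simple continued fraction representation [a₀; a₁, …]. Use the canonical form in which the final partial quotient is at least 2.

[66; 59]

3895 = 66·59 + 1, so a_0 = 66
59 = 59·1 + 0, so a_1 = 59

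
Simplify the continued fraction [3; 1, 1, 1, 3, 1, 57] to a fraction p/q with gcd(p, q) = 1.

2947/809

Use the convergent recurrence hₖ = aₖ·hₖ₋₁ + hₖ₋₂ (and likewise for the denominators kₖ):
a_0 = 3: 3/1
a_1 = 1: 4/1
a_2 = 1: 7/2
a_3 = 1: 11/3
a_4 = 3: 40/11
a_5 = 1: 51/14
a_6 = 57: 2947/809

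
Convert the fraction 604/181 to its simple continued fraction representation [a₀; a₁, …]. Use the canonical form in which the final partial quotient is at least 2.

604 ÷ 181 → quotient 3, remainder 61
181 ÷ 61 → quotient 2, remainder 59
61 ÷ 59 → quotient 1, remainder 2
59 ÷ 2 → quotient 29, remainder 1
2 ÷ 1 → quotient 2, remainder 0

[3; 2, 1, 29, 2]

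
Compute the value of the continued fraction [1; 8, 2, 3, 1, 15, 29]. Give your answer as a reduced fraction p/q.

38974/34847

Start with 29.
15 + 1/(29/1) = 15 + 1/29 = 436/29
1 + 1/(436/29) = 1 + 29/436 = 465/436
3 + 1/(465/436) = 3 + 436/465 = 1831/465
2 + 1/(1831/465) = 2 + 465/1831 = 4127/1831
8 + 1/(4127/1831) = 8 + 1831/4127 = 34847/4127
1 + 1/(34847/4127) = 1 + 4127/34847 = 38974/34847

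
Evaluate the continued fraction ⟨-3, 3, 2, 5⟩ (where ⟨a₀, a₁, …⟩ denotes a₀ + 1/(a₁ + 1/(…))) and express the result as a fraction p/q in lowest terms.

Start with 5.
2 + 1/(5/1) = 2 + 1/5 = 11/5
3 + 1/(11/5) = 3 + 5/11 = 38/11
-3 + 1/(38/11) = -3 + 11/38 = -103/38

-103/38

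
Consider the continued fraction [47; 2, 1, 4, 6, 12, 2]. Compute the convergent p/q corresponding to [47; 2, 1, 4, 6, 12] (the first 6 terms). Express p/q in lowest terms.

50103/1058

a_0 = 47: 47/1
a_1 = 2: 95/2
a_2 = 1: 142/3
a_3 = 4: 663/14
a_4 = 6: 4120/87
a_5 = 12: 50103/1058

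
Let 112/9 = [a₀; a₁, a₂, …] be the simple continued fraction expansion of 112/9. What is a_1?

2

⌊112/9⌋ = 12, remainder 4
⌊9/4⌋ = 2, remainder 1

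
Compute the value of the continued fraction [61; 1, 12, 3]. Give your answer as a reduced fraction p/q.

2477/40

Use the convergent recurrence hₖ = aₖ·hₖ₋₁ + hₖ₋₂ (and likewise for the denominators kₖ):
a_0 = 61: 61/1
a_1 = 1: 62/1
a_2 = 12: 805/13
a_3 = 3: 2477/40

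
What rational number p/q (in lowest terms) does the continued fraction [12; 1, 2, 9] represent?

355/28

Start with 9.
2 + 1/(9/1) = 2 + 1/9 = 19/9
1 + 1/(19/9) = 1 + 9/19 = 28/19
12 + 1/(28/19) = 12 + 19/28 = 355/28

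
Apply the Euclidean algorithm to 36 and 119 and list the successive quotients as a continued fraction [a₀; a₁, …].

Apply division with remainder until the remainder is 0:
36 ÷ 119 → quotient 0, remainder 36
119 ÷ 36 → quotient 3, remainder 11
36 ÷ 11 → quotient 3, remainder 3
11 ÷ 3 → quotient 3, remainder 2
3 ÷ 2 → quotient 1, remainder 1
2 ÷ 1 → quotient 2, remainder 0

[0; 3, 3, 3, 1, 2]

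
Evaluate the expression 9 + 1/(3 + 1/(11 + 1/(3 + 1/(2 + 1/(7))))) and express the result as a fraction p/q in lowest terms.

a_0 = 9: 9/1
a_1 = 3: 28/3
a_2 = 11: 317/34
a_3 = 3: 979/105
a_4 = 2: 2275/244
a_5 = 7: 16904/1813

16904/1813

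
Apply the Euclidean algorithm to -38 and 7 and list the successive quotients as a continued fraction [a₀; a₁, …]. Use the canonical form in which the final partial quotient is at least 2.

[-6; 1, 1, 3]

-38 = -6·7 + 4, so a_0 = -6
7 = 1·4 + 3, so a_1 = 1
4 = 1·3 + 1, so a_2 = 1
3 = 3·1 + 0, so a_3 = 3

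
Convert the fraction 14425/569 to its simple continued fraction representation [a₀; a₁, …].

Run the Euclidean algorithm, recording each quotient:
14425 ÷ 569 → quotient 25, remainder 200
569 ÷ 200 → quotient 2, remainder 169
200 ÷ 169 → quotient 1, remainder 31
169 ÷ 31 → quotient 5, remainder 14
31 ÷ 14 → quotient 2, remainder 3
14 ÷ 3 → quotient 4, remainder 2
3 ÷ 2 → quotient 1, remainder 1
2 ÷ 1 → quotient 2, remainder 0

[25; 2, 1, 5, 2, 4, 1, 2]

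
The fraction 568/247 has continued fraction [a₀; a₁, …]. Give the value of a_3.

568 ÷ 247 → quotient 2, remainder 74
247 ÷ 74 → quotient 3, remainder 25
74 ÷ 25 → quotient 2, remainder 24
25 ÷ 24 → quotient 1, remainder 1

1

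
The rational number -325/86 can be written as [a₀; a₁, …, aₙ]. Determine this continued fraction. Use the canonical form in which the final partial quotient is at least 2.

Run the Euclidean algorithm, recording each quotient:
-325 ÷ 86 → quotient -4, remainder 19
86 ÷ 19 → quotient 4, remainder 10
19 ÷ 10 → quotient 1, remainder 9
10 ÷ 9 → quotient 1, remainder 1
9 ÷ 1 → quotient 9, remainder 0

[-4; 4, 1, 1, 9]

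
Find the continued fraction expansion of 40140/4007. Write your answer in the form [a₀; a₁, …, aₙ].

⌊40140/4007⌋ = 10, remainder 70
⌊4007/70⌋ = 57, remainder 17
⌊70/17⌋ = 4, remainder 2
⌊17/2⌋ = 8, remainder 1
⌊2/1⌋ = 2, remainder 0

[10; 57, 4, 8, 2]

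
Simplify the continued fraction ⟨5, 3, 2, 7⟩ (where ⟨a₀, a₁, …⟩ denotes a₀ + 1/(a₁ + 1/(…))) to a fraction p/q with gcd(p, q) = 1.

Collapse the nested fraction from the inside out:
Start with 7.
2 + 1/(7/1) = 2 + 1/7 = 15/7
3 + 1/(15/7) = 3 + 7/15 = 52/15
5 + 1/(52/15) = 5 + 15/52 = 275/52

275/52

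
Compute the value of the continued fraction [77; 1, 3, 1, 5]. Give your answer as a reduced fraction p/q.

Use the convergent recurrence hₖ = aₖ·hₖ₋₁ + hₖ₋₂ (and likewise for the denominators kₖ):
a_0 = 77: 77/1
a_1 = 1: 78/1
a_2 = 3: 311/4
a_3 = 1: 389/5
a_4 = 5: 2256/29

2256/29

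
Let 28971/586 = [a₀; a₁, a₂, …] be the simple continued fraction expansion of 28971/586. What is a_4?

1

Run the Euclidean algorithm, recording each quotient:
⌊28971/586⌋ = 49, remainder 257
⌊586/257⌋ = 2, remainder 72
⌊257/72⌋ = 3, remainder 41
⌊72/41⌋ = 1, remainder 31
⌊41/31⌋ = 1, remainder 10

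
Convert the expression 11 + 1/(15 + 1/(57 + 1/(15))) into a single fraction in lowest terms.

a_0 = 11: 11/1
a_1 = 15: 166/15
a_2 = 57: 9473/856
a_3 = 15: 142261/12855

142261/12855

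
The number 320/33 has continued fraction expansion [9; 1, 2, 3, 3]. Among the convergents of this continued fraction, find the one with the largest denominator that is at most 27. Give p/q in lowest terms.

97/10

List convergents until the denominator exceeds the bound:
a_0 = 9: 9/1  (≤ bound)
a_1 = 1: 10/1  (≤ bound)
a_2 = 2: 29/3  (≤ bound)
a_3 = 3: 97/10  (≤ bound)
a_4 = 3: 320/33  (> 27, stop)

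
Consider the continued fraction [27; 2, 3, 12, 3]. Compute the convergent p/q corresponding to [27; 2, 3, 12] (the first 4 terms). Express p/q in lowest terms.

2359/86

Starting at the tail and folding back:
Start with 12.
3 + 1/(12/1) = 3 + 1/12 = 37/12
2 + 1/(37/12) = 2 + 12/37 = 86/37
27 + 1/(86/37) = 27 + 37/86 = 2359/86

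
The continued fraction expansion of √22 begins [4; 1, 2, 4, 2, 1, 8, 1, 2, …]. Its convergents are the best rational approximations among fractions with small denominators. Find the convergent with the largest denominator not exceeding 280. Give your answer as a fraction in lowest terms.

a_0 = 4: 4/1  (≤ bound)
a_1 = 1: 5/1  (≤ bound)
a_2 = 2: 14/3  (≤ bound)
a_3 = 4: 61/13  (≤ bound)
a_4 = 2: 136/29  (≤ bound)
a_5 = 1: 197/42  (≤ bound)
a_6 = 8: 1712/365  (> 280, stop)

197/42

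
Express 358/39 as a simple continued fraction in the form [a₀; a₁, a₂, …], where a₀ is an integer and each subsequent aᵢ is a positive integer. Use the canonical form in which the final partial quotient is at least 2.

[9; 5, 1, 1, 3]

358 = 9·39 + 7, so a_0 = 9
39 = 5·7 + 4, so a_1 = 5
7 = 1·4 + 3, so a_2 = 1
4 = 1·3 + 1, so a_3 = 1
3 = 3·1 + 0, so a_4 = 3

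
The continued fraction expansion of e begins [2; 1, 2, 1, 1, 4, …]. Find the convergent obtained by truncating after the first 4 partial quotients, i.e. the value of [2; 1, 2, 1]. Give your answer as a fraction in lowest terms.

11/4

Start with 1.
2 + 1/(1/1) = 2 + 1/1 = 3/1
1 + 1/(3/1) = 1 + 1/3 = 4/3
2 + 1/(4/3) = 2 + 3/4 = 11/4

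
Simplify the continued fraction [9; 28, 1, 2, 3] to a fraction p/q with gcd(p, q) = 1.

2593/287

Start with 3.
2 + 1/(3/1) = 2 + 1/3 = 7/3
1 + 1/(7/3) = 1 + 3/7 = 10/7
28 + 1/(10/7) = 28 + 7/10 = 287/10
9 + 1/(287/10) = 9 + 10/287 = 2593/287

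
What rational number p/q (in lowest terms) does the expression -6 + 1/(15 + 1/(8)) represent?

Start with 8.
15 + 1/(8/1) = 15 + 1/8 = 121/8
-6 + 1/(121/8) = -6 + 8/121 = -718/121

-718/121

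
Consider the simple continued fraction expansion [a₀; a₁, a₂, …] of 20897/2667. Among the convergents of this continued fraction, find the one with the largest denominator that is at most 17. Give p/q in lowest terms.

47/6

a_0 = 7: 7/1  (≤ bound)
a_1 = 1: 8/1  (≤ bound)
a_2 = 5: 47/6  (≤ bound)
a_3 = 13: 619/79  (> 17, stop)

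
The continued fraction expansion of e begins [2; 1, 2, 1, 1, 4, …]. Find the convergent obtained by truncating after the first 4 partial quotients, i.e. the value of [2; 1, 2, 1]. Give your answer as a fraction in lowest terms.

11/4

a_0 = 2: 2/1
a_1 = 1: 3/1
a_2 = 2: 8/3
a_3 = 1: 11/4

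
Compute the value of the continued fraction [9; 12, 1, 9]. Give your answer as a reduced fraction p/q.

1171/129

a_0 = 9: 9/1
a_1 = 12: 109/12
a_2 = 1: 118/13
a_3 = 9: 1171/129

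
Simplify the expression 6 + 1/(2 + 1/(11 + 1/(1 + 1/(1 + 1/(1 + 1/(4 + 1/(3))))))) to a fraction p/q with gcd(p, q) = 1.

Compute successive convergents:
a_0 = 6: 6/1
a_1 = 2: 13/2
a_2 = 11: 149/23
a_3 = 1: 162/25
a_4 = 1: 311/48
a_5 = 1: 473/73
a_6 = 4: 2203/340
a_7 = 3: 7082/1093

7082/1093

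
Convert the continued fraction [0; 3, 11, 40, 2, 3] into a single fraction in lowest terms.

3120/9643

Use the convergent recurrence hₖ = aₖ·hₖ₋₁ + hₖ₋₂ (and likewise for the denominators kₖ):
a_0 = 0: 0/1
a_1 = 3: 1/3
a_2 = 11: 11/34
a_3 = 40: 441/1363
a_4 = 2: 893/2760
a_5 = 3: 3120/9643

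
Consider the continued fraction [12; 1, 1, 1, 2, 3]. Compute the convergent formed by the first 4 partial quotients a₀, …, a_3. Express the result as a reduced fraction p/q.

Start with 1.
1 + 1/(1/1) = 1 + 1/1 = 2/1
1 + 1/(2/1) = 1 + 1/2 = 3/2
12 + 1/(3/2) = 12 + 2/3 = 38/3

38/3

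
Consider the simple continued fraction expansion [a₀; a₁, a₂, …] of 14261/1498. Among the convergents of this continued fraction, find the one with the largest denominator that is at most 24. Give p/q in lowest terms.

219/23

a_0 = 9: 9/1  (≤ bound)
a_1 = 1: 10/1  (≤ bound)
a_2 = 1: 19/2  (≤ bound)
a_3 = 11: 219/23  (≤ bound)
a_4 = 1: 238/25  (> 24, stop)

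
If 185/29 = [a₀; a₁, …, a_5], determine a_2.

Run the Euclidean algorithm, recording each quotient:
185 = 6·29 + 11, so a_0 = 6
29 = 2·11 + 7, so a_1 = 2
11 = 1·7 + 4, so a_2 = 1

1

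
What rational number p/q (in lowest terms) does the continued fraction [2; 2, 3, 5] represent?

90/37

a_0 = 2: 2/1
a_1 = 2: 5/2
a_2 = 3: 17/7
a_3 = 5: 90/37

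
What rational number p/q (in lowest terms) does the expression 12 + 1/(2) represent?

Start with 2.
12 + 1/(2/1) = 12 + 1/2 = 25/2

25/2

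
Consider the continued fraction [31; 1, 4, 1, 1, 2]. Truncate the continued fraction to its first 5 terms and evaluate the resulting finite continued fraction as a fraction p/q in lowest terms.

350/11

Work from the innermost term outward:
Start with 1.
1 + 1/(1/1) = 1 + 1/1 = 2/1
4 + 1/(2/1) = 4 + 1/2 = 9/2
1 + 1/(9/2) = 1 + 2/9 = 11/9
31 + 1/(11/9) = 31 + 9/11 = 350/11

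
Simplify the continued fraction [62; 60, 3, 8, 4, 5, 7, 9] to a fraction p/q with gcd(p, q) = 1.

132752005/2140589

Work from the innermost term outward:
Start with 9.
7 + 1/(9/1) = 7 + 1/9 = 64/9
5 + 1/(64/9) = 5 + 9/64 = 329/64
4 + 1/(329/64) = 4 + 64/329 = 1380/329
8 + 1/(1380/329) = 8 + 329/1380 = 11369/1380
3 + 1/(11369/1380) = 3 + 1380/11369 = 35487/11369
60 + 1/(35487/11369) = 60 + 11369/35487 = 2140589/35487
62 + 1/(2140589/35487) = 62 + 35487/2140589 = 132752005/2140589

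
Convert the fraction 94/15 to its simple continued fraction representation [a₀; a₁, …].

Apply division with remainder until the remainder is 0:
⌊94/15⌋ = 6, remainder 4
⌊15/4⌋ = 3, remainder 3
⌊4/3⌋ = 1, remainder 1
⌊3/1⌋ = 3, remainder 0

[6; 3, 1, 3]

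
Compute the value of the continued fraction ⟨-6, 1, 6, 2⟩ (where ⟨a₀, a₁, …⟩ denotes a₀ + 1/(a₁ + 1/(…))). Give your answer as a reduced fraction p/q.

-77/15

a_0 = -6: -6/1
a_1 = 1: -5/1
a_2 = 6: -36/7
a_3 = 2: -77/15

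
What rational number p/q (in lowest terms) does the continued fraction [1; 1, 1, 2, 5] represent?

Start with 5.
2 + 1/(5/1) = 2 + 1/5 = 11/5
1 + 1/(11/5) = 1 + 5/11 = 16/11
1 + 1/(16/11) = 1 + 11/16 = 27/16
1 + 1/(27/16) = 1 + 16/27 = 43/27

43/27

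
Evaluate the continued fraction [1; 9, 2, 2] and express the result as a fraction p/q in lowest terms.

a_0 = 1: 1/1
a_1 = 9: 10/9
a_2 = 2: 21/19
a_3 = 2: 52/47

52/47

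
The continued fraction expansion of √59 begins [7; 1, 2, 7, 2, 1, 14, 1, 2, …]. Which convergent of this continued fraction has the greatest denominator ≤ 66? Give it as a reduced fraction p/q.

List convergents until the denominator exceeds the bound:
a_0 = 7: 7/1  (≤ bound)
a_1 = 1: 8/1  (≤ bound)
a_2 = 2: 23/3  (≤ bound)
a_3 = 7: 169/22  (≤ bound)
a_4 = 2: 361/47  (≤ bound)
a_5 = 1: 530/69  (> 66, stop)

361/47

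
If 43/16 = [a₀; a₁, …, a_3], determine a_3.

Run the Euclidean algorithm, recording each quotient:
43 ÷ 16 → quotient 2, remainder 11
16 ÷ 11 → quotient 1, remainder 5
11 ÷ 5 → quotient 2, remainder 1
5 ÷ 1 → quotient 5, remainder 0

5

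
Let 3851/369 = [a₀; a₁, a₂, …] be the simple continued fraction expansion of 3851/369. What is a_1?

3851 ÷ 369 → quotient 10, remainder 161
369 ÷ 161 → quotient 2, remainder 47

2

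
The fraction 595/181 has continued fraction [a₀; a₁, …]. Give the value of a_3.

Run the Euclidean algorithm, recording each quotient:
⌊595/181⌋ = 3, remainder 52
⌊181/52⌋ = 3, remainder 25
⌊52/25⌋ = 2, remainder 2
⌊25/2⌋ = 12, remainder 1

12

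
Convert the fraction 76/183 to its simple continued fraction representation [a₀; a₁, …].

[0; 2, 2, 2, 4, 1, 2]

Apply division with remainder until the remainder is 0:
76 ÷ 183 → quotient 0, remainder 76
183 ÷ 76 → quotient 2, remainder 31
76 ÷ 31 → quotient 2, remainder 14
31 ÷ 14 → quotient 2, remainder 3
14 ÷ 3 → quotient 4, remainder 2
3 ÷ 2 → quotient 1, remainder 1
2 ÷ 1 → quotient 2, remainder 0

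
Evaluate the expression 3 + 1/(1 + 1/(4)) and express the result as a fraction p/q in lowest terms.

Starting at the tail and folding back:
Start with 4.
1 + 1/(4/1) = 1 + 1/4 = 5/4
3 + 1/(5/4) = 3 + 4/5 = 19/5

19/5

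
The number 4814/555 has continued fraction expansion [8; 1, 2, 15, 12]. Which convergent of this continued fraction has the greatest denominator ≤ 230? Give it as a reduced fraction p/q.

List convergents until the denominator exceeds the bound:
a_0 = 8: 8/1  (≤ bound)
a_1 = 1: 9/1  (≤ bound)
a_2 = 2: 26/3  (≤ bound)
a_3 = 15: 399/46  (≤ bound)
a_4 = 12: 4814/555  (> 230, stop)

399/46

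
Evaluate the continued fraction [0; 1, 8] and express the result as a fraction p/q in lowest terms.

Use the convergent recurrence hₖ = aₖ·hₖ₋₁ + hₖ₋₂ (and likewise for the denominators kₖ):
a_0 = 0: 0/1
a_1 = 1: 1/1
a_2 = 8: 8/9

8/9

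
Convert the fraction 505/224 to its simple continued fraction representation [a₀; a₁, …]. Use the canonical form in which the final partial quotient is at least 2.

505 ÷ 224 → quotient 2, remainder 57
224 ÷ 57 → quotient 3, remainder 53
57 ÷ 53 → quotient 1, remainder 4
53 ÷ 4 → quotient 13, remainder 1
4 ÷ 1 → quotient 4, remainder 0

[2; 3, 1, 13, 4]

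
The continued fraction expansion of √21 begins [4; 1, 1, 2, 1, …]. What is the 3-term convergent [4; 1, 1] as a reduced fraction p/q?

Starting at the tail and folding back:
Start with 1.
1 + 1/(1/1) = 1 + 1/1 = 2/1
4 + 1/(2/1) = 4 + 1/2 = 9/2

9/2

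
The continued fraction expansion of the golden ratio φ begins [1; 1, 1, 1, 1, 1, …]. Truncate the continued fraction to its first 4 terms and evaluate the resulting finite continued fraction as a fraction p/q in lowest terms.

5/3

Start with 1.
1 + 1/(1/1) = 1 + 1/1 = 2/1
1 + 1/(2/1) = 1 + 1/2 = 3/2
1 + 1/(3/2) = 1 + 2/3 = 5/3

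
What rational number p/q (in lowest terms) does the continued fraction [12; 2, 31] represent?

787/63

Start with 31.
2 + 1/(31/1) = 2 + 1/31 = 63/31
12 + 1/(63/31) = 12 + 31/63 = 787/63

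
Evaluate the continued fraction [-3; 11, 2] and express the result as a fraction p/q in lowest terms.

-67/23

a_0 = -3: -3/1
a_1 = 11: -32/11
a_2 = 2: -67/23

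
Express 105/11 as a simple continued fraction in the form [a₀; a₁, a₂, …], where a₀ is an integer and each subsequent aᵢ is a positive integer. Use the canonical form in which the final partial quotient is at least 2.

[9; 1, 1, 5]

⌊105/11⌋ = 9, remainder 6
⌊11/6⌋ = 1, remainder 5
⌊6/5⌋ = 1, remainder 1
⌊5/1⌋ = 5, remainder 0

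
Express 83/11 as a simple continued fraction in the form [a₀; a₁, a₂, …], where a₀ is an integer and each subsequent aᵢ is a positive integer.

[7; 1, 1, 5]

Apply division with remainder until the remainder is 0:
⌊83/11⌋ = 7, remainder 6
⌊11/6⌋ = 1, remainder 5
⌊6/5⌋ = 1, remainder 1
⌊5/1⌋ = 5, remainder 0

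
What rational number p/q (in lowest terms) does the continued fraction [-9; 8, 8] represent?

Use the convergent recurrence hₖ = aₖ·hₖ₋₁ + hₖ₋₂ (and likewise for the denominators kₖ):
a_0 = -9: -9/1
a_1 = 8: -71/8
a_2 = 8: -577/65

-577/65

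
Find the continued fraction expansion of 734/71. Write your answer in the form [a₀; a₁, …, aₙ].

734 ÷ 71 → quotient 10, remainder 24
71 ÷ 24 → quotient 2, remainder 23
24 ÷ 23 → quotient 1, remainder 1
23 ÷ 1 → quotient 23, remainder 0

[10; 2, 1, 23]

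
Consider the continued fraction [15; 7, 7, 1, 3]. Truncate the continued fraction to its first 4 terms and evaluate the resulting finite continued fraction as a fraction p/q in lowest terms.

Start with 1.
7 + 1/(1/1) = 7 + 1/1 = 8/1
7 + 1/(8/1) = 7 + 1/8 = 57/8
15 + 1/(57/8) = 15 + 8/57 = 863/57

863/57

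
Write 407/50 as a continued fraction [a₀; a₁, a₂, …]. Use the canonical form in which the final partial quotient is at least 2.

[8; 7, 7]

Repeatedly divide and take the remainder:
407 ÷ 50 → quotient 8, remainder 7
50 ÷ 7 → quotient 7, remainder 1
7 ÷ 1 → quotient 7, remainder 0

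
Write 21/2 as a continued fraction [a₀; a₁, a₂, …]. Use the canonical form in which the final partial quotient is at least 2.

Run the Euclidean algorithm, recording each quotient:
⌊21/2⌋ = 10, remainder 1
⌊2/1⌋ = 2, remainder 0

[10; 2]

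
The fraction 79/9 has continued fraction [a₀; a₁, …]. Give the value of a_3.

⌊79/9⌋ = 8, remainder 7
⌊9/7⌋ = 1, remainder 2
⌊7/2⌋ = 3, remainder 1
⌊2/1⌋ = 2, remainder 0

2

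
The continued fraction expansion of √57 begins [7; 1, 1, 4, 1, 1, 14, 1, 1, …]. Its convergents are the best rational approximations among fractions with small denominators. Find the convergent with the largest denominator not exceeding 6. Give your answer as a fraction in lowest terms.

a_0 = 7: 7/1  (≤ bound)
a_1 = 1: 8/1  (≤ bound)
a_2 = 1: 15/2  (≤ bound)
a_3 = 4: 68/9  (> 6, stop)

15/2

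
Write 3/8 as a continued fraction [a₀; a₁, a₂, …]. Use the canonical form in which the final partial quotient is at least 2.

⌊3/8⌋ = 0, remainder 3
⌊8/3⌋ = 2, remainder 2
⌊3/2⌋ = 1, remainder 1
⌊2/1⌋ = 2, remainder 0

[0; 2, 1, 2]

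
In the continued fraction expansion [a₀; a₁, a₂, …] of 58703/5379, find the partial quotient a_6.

58703 = 10·5379 + 4913, so a_0 = 10
5379 = 1·4913 + 466, so a_1 = 1
4913 = 10·466 + 253, so a_2 = 10
466 = 1·253 + 213, so a_3 = 1
253 = 1·213 + 40, so a_4 = 1
213 = 5·40 + 13, so a_5 = 5
40 = 3·13 + 1, so a_6 = 3

3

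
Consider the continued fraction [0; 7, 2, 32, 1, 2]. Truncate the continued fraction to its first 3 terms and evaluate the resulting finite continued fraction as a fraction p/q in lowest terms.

Start with 2.
7 + 1/(2/1) = 7 + 1/2 = 15/2
0 + 1/(15/2) = 0 + 2/15 = 2/15

2/15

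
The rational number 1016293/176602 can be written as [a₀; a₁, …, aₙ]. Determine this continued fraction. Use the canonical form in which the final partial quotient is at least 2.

1016293 ÷ 176602 → quotient 5, remainder 133283
176602 ÷ 133283 → quotient 1, remainder 43319
133283 ÷ 43319 → quotient 3, remainder 3326
43319 ÷ 3326 → quotient 13, remainder 81
3326 ÷ 81 → quotient 41, remainder 5
81 ÷ 5 → quotient 16, remainder 1
5 ÷ 1 → quotient 5, remainder 0

[5; 1, 3, 13, 41, 16, 5]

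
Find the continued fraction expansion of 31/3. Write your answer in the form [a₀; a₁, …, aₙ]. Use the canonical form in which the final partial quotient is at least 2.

31 = 10·3 + 1, so a_0 = 10
3 = 3·1 + 0, so a_1 = 3

[10; 3]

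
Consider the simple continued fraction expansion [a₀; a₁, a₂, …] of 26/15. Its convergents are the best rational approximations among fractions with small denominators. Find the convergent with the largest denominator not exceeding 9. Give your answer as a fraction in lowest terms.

7/4

a_0 = 1: 1/1  (≤ bound)
a_1 = 1: 2/1  (≤ bound)
a_2 = 2: 5/3  (≤ bound)
a_3 = 1: 7/4  (≤ bound)
a_4 = 3: 26/15  (> 9, stop)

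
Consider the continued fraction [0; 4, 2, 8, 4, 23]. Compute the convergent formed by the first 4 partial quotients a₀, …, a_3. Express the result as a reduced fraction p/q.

Compute successive convergents:
a_0 = 0: 0/1
a_1 = 4: 1/4
a_2 = 2: 2/9
a_3 = 8: 17/76

17/76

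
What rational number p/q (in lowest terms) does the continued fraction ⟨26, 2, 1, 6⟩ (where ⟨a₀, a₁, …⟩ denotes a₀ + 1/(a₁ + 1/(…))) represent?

527/20

a_0 = 26: 26/1
a_1 = 2: 53/2
a_2 = 1: 79/3
a_3 = 6: 527/20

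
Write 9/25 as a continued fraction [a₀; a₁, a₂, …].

⌊9/25⌋ = 0, remainder 9
⌊25/9⌋ = 2, remainder 7
⌊9/7⌋ = 1, remainder 2
⌊7/2⌋ = 3, remainder 1
⌊2/1⌋ = 2, remainder 0

[0; 2, 1, 3, 2]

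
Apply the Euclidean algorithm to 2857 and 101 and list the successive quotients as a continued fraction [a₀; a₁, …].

[28; 3, 2, 14]

⌊2857/101⌋ = 28, remainder 29
⌊101/29⌋ = 3, remainder 14
⌊29/14⌋ = 2, remainder 1
⌊14/1⌋ = 14, remainder 0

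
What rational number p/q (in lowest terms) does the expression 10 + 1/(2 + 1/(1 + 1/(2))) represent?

Start with 2.
1 + 1/(2/1) = 1 + 1/2 = 3/2
2 + 1/(3/2) = 2 + 2/3 = 8/3
10 + 1/(8/3) = 10 + 3/8 = 83/8

83/8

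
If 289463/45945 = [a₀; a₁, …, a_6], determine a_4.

15

⌊289463/45945⌋ = 6, remainder 13793
⌊45945/13793⌋ = 3, remainder 4566
⌊13793/4566⌋ = 3, remainder 95
⌊4566/95⌋ = 48, remainder 6
⌊95/6⌋ = 15, remainder 5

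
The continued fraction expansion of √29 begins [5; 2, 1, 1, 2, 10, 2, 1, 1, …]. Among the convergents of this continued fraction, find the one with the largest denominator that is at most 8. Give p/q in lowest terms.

a_0 = 5: 5/1  (≤ bound)
a_1 = 2: 11/2  (≤ bound)
a_2 = 1: 16/3  (≤ bound)
a_3 = 1: 27/5  (≤ bound)
a_4 = 2: 70/13  (> 8, stop)

27/5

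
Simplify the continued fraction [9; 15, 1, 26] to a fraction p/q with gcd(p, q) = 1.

3906/431

Start with 26.
1 + 1/(26/1) = 1 + 1/26 = 27/26
15 + 1/(27/26) = 15 + 26/27 = 431/27
9 + 1/(431/27) = 9 + 27/431 = 3906/431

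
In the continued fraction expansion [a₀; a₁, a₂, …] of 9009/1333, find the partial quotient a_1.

⌊9009/1333⌋ = 6, remainder 1011
⌊1333/1011⌋ = 1, remainder 322

1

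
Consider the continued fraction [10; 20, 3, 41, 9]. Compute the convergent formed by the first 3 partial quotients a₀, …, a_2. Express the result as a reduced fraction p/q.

Start with 3.
20 + 1/(3/1) = 20 + 1/3 = 61/3
10 + 1/(61/3) = 10 + 3/61 = 613/61

613/61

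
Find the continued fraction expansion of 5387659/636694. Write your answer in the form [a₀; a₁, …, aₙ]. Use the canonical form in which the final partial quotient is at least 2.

[8; 2, 6, 15, 43, 37, 2]

5387659 = 8·636694 + 294107, so a_0 = 8
636694 = 2·294107 + 48480, so a_1 = 2
294107 = 6·48480 + 3227, so a_2 = 6
48480 = 15·3227 + 75, so a_3 = 15
3227 = 43·75 + 2, so a_4 = 43
75 = 37·2 + 1, so a_5 = 37
2 = 2·1 + 0, so a_6 = 2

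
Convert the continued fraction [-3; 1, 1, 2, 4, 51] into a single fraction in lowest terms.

-2715/1127

Compute successive convergents:
a_0 = -3: -3/1
a_1 = 1: -2/1
a_2 = 1: -5/2
a_3 = 2: -12/5
a_4 = 4: -53/22
a_5 = 51: -2715/1127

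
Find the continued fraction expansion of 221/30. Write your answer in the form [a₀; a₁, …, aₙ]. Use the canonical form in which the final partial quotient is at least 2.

221 = 7·30 + 11, so a_0 = 7
30 = 2·11 + 8, so a_1 = 2
11 = 1·8 + 3, so a_2 = 1
8 = 2·3 + 2, so a_3 = 2
3 = 1·2 + 1, so a_4 = 1
2 = 2·1 + 0, so a_5 = 2

[7; 2, 1, 2, 1, 2]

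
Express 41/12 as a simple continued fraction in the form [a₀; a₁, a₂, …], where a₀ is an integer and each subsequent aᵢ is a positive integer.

⌊41/12⌋ = 3, remainder 5
⌊12/5⌋ = 2, remainder 2
⌊5/2⌋ = 2, remainder 1
⌊2/1⌋ = 2, remainder 0

[3; 2, 2, 2]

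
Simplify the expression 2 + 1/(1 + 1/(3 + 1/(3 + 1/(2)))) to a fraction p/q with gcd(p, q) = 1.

Compute successive convergents:
a_0 = 2: 2/1
a_1 = 1: 3/1
a_2 = 3: 11/4
a_3 = 3: 36/13
a_4 = 2: 83/30

83/30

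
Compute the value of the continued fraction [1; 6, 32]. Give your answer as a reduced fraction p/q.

225/193

a_0 = 1: 1/1
a_1 = 6: 7/6
a_2 = 32: 225/193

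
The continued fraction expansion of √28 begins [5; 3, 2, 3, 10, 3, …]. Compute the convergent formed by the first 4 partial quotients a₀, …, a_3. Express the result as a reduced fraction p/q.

Work from the innermost term outward:
Start with 3.
2 + 1/(3/1) = 2 + 1/3 = 7/3
3 + 1/(7/3) = 3 + 3/7 = 24/7
5 + 1/(24/7) = 5 + 7/24 = 127/24

127/24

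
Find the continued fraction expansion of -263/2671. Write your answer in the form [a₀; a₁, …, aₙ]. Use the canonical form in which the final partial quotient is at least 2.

-263 = -1·2671 + 2408, so a_0 = -1
2671 = 1·2408 + 263, so a_1 = 1
2408 = 9·263 + 41, so a_2 = 9
263 = 6·41 + 17, so a_3 = 6
41 = 2·17 + 7, so a_4 = 2
17 = 2·7 + 3, so a_5 = 2
7 = 2·3 + 1, so a_6 = 2
3 = 3·1 + 0, so a_7 = 3

[-1; 1, 9, 6, 2, 2, 2, 3]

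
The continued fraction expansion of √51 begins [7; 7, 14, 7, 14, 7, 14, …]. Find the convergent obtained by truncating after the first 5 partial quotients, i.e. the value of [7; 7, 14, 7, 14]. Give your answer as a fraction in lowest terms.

Build up convergents one term at a time:
a_0 = 7: 7/1
a_1 = 7: 50/7
a_2 = 14: 707/99
a_3 = 7: 4999/700
a_4 = 14: 70693/9899

70693/9899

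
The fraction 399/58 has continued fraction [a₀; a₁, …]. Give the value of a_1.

399 = 6·58 + 51, so a_0 = 6
58 = 1·51 + 7, so a_1 = 1

1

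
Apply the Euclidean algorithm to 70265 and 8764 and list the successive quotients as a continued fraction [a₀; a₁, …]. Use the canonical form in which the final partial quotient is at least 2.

[8; 57, 3, 1, 1, 3, 1, 4]

Repeatedly divide and take the remainder:
⌊70265/8764⌋ = 8, remainder 153
⌊8764/153⌋ = 57, remainder 43
⌊153/43⌋ = 3, remainder 24
⌊43/24⌋ = 1, remainder 19
⌊24/19⌋ = 1, remainder 5
⌊19/5⌋ = 3, remainder 4
⌊5/4⌋ = 1, remainder 1
⌊4/1⌋ = 4, remainder 0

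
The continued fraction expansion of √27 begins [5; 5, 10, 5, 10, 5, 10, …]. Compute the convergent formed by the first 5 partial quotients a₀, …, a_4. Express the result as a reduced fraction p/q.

13775/2651

Start with 10.
5 + 1/(10/1) = 5 + 1/10 = 51/10
10 + 1/(51/10) = 10 + 10/51 = 520/51
5 + 1/(520/51) = 5 + 51/520 = 2651/520
5 + 1/(2651/520) = 5 + 520/2651 = 13775/2651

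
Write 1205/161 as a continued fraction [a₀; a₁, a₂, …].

[7; 2, 15, 1, 1, 2]

Apply division with remainder until the remainder is 0:
1205 = 7·161 + 78, so a_0 = 7
161 = 2·78 + 5, so a_1 = 2
78 = 15·5 + 3, so a_2 = 15
5 = 1·3 + 2, so a_3 = 1
3 = 1·2 + 1, so a_4 = 1
2 = 2·1 + 0, so a_5 = 2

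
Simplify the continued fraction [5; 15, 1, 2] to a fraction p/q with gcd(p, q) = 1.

Work from the innermost term outward:
Start with 2.
1 + 1/(2/1) = 1 + 1/2 = 3/2
15 + 1/(3/2) = 15 + 2/3 = 47/3
5 + 1/(47/3) = 5 + 3/47 = 238/47

238/47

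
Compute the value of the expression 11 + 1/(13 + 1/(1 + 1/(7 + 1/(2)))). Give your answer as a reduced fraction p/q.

a_0 = 11: 11/1
a_1 = 13: 144/13
a_2 = 1: 155/14
a_3 = 7: 1229/111
a_4 = 2: 2613/236

2613/236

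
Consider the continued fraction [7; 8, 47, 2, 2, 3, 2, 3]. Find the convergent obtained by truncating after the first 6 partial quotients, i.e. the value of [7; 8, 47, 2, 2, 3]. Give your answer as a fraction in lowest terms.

Use the convergent recurrence hₖ = aₖ·hₖ₋₁ + hₖ₋₂ (and likewise for the denominators kₖ):
a_0 = 7: 7/1
a_1 = 8: 57/8
a_2 = 47: 2686/377
a_3 = 2: 5429/762
a_4 = 2: 13544/1901
a_5 = 3: 46061/6465

46061/6465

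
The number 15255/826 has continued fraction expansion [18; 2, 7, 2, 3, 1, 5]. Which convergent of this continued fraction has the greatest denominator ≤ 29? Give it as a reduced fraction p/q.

277/15

List convergents until the denominator exceeds the bound:
a_0 = 18: 18/1  (≤ bound)
a_1 = 2: 37/2  (≤ bound)
a_2 = 7: 277/15  (≤ bound)
a_3 = 2: 591/32  (> 29, stop)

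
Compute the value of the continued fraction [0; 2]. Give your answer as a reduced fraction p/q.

1/2

a_0 = 0: 0/1
a_1 = 2: 1/2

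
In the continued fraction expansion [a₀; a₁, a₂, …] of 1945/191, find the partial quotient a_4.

3

Apply division with remainder until the remainder is 0:
⌊1945/191⌋ = 10, remainder 35
⌊191/35⌋ = 5, remainder 16
⌊35/16⌋ = 2, remainder 3
⌊16/3⌋ = 5, remainder 1
⌊3/1⌋ = 3, remainder 0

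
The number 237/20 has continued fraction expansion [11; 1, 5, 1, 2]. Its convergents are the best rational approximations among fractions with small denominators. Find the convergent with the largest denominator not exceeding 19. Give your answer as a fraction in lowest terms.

83/7

List convergents until the denominator exceeds the bound:
a_0 = 11: 11/1  (≤ bound)
a_1 = 1: 12/1  (≤ bound)
a_2 = 5: 71/6  (≤ bound)
a_3 = 1: 83/7  (≤ bound)
a_4 = 2: 237/20  (> 19, stop)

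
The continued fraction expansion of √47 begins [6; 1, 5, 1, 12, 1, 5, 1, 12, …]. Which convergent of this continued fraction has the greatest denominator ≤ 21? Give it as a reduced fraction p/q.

a_0 = 6: 6/1  (≤ bound)
a_1 = 1: 7/1  (≤ bound)
a_2 = 5: 41/6  (≤ bound)
a_3 = 1: 48/7  (≤ bound)
a_4 = 12: 617/90  (> 21, stop)

48/7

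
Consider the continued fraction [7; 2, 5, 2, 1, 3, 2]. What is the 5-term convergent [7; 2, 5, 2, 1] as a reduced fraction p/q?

a_0 = 7: 7/1
a_1 = 2: 15/2
a_2 = 5: 82/11
a_3 = 2: 179/24
a_4 = 1: 261/35

261/35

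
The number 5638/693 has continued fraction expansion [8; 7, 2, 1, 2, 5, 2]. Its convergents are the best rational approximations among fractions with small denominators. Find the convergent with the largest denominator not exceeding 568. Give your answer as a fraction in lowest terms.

a_0 = 8: 8/1  (≤ bound)
a_1 = 7: 57/7  (≤ bound)
a_2 = 2: 122/15  (≤ bound)
a_3 = 1: 179/22  (≤ bound)
a_4 = 2: 480/59  (≤ bound)
a_5 = 5: 2579/317  (≤ bound)
a_6 = 2: 5638/693  (> 568, stop)

2579/317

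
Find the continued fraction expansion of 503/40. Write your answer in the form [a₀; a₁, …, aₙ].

Repeatedly divide and take the remainder:
⌊503/40⌋ = 12, remainder 23
⌊40/23⌋ = 1, remainder 17
⌊23/17⌋ = 1, remainder 6
⌊17/6⌋ = 2, remainder 5
⌊6/5⌋ = 1, remainder 1
⌊5/1⌋ = 5, remainder 0

[12; 1, 1, 2, 1, 5]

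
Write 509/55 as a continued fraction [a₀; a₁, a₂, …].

[9; 3, 1, 13]

⌊509/55⌋ = 9, remainder 14
⌊55/14⌋ = 3, remainder 13
⌊14/13⌋ = 1, remainder 1
⌊13/1⌋ = 13, remainder 0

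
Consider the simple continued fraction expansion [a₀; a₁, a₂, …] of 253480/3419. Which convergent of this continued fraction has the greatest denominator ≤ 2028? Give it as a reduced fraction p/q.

List convergents until the denominator exceeds the bound:
a_0 = 74: 74/1  (≤ bound)
a_1 = 7: 519/7  (≤ bound)
a_2 = 4: 2150/29  (≤ bound)
a_3 = 1: 2669/36  (≤ bound)
a_4 = 2: 7488/101  (≤ bound)
a_5 = 3: 25133/339  (≤ bound)
a_6 = 1: 32621/440  (≤ bound)
a_7 = 7: 253480/3419  (> 2028, stop)

32621/440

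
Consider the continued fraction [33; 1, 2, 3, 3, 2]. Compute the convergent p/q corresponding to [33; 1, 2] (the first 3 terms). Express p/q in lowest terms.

Use the convergent recurrence hₖ = aₖ·hₖ₋₁ + hₖ₋₂ (and likewise for the denominators kₖ):
a_0 = 33: 33/1
a_1 = 1: 34/1
a_2 = 2: 101/3

101/3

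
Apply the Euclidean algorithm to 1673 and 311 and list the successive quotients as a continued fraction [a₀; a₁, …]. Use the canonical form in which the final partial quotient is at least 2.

[5; 2, 1, 1, 1, 2, 1, 10]

Apply division with remainder until the remainder is 0:
1673 = 5·311 + 118, so a_0 = 5
311 = 2·118 + 75, so a_1 = 2
118 = 1·75 + 43, so a_2 = 1
75 = 1·43 + 32, so a_3 = 1
43 = 1·32 + 11, so a_4 = 1
32 = 2·11 + 10, so a_5 = 2
11 = 1·10 + 1, so a_6 = 1
10 = 10·1 + 0, so a_7 = 10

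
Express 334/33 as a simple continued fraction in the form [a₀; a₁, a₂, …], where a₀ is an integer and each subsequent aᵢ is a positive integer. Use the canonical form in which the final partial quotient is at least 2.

[10; 8, 4]

334 = 10·33 + 4, so a_0 = 10
33 = 8·4 + 1, so a_1 = 8
4 = 4·1 + 0, so a_2 = 4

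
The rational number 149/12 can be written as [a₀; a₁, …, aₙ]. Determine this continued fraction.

[12; 2, 2, 2]

Apply division with remainder until the remainder is 0:
149 ÷ 12 → quotient 12, remainder 5
12 ÷ 5 → quotient 2, remainder 2
5 ÷ 2 → quotient 2, remainder 1
2 ÷ 1 → quotient 2, remainder 0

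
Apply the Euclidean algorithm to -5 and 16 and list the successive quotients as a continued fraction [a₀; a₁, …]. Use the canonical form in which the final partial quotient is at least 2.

Run the Euclidean algorithm, recording each quotient:
-5 ÷ 16 → quotient -1, remainder 11
16 ÷ 11 → quotient 1, remainder 5
11 ÷ 5 → quotient 2, remainder 1
5 ÷ 1 → quotient 5, remainder 0

[-1; 1, 2, 5]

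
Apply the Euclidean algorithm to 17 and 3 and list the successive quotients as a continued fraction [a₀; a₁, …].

17 = 5·3 + 2, so a_0 = 5
3 = 1·2 + 1, so a_1 = 1
2 = 2·1 + 0, so a_2 = 2

[5; 1, 2]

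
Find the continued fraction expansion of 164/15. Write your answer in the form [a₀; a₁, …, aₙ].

164 = 10·15 + 14, so a_0 = 10
15 = 1·14 + 1, so a_1 = 1
14 = 14·1 + 0, so a_2 = 14

[10; 1, 14]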